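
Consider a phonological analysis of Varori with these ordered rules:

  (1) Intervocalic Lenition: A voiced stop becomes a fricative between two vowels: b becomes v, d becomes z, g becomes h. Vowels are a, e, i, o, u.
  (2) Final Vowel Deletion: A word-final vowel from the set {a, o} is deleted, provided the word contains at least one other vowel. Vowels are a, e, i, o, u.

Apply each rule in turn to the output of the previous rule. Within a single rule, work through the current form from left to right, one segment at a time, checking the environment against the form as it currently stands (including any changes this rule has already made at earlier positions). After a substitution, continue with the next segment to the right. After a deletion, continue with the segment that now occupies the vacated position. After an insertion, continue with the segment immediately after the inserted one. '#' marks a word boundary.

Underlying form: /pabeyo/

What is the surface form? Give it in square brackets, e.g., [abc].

(1) Intervocalic Lenition: [pabeyo] → [paveyo]
(2) Final Vowel Deletion: [paveyo] → [pavey]

[pavey]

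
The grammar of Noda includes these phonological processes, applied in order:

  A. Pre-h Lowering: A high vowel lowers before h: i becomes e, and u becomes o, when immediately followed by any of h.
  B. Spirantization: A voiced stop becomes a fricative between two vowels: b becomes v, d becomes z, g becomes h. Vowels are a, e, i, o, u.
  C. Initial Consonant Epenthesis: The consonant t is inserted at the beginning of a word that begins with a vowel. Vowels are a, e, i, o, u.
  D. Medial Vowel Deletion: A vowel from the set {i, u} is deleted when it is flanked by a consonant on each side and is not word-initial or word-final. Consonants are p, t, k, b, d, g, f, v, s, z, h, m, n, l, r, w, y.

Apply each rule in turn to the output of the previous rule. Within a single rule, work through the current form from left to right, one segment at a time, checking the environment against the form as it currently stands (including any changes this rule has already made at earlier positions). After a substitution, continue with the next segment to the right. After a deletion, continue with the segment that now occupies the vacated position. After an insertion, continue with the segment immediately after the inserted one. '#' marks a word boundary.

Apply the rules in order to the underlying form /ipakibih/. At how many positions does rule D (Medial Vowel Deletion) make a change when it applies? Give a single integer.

2

A Pre-h Lowering: [ipakibih] → [ipakibeh]
B Spirantization: [ipakibeh] → [ipakiveh]
C Initial Consonant Epenthesis: [ipakiveh] → [tipakiveh]
D Medial Vowel Deletion: [tipakiveh] → [tpakveh]
Rule D changed 2 position(s).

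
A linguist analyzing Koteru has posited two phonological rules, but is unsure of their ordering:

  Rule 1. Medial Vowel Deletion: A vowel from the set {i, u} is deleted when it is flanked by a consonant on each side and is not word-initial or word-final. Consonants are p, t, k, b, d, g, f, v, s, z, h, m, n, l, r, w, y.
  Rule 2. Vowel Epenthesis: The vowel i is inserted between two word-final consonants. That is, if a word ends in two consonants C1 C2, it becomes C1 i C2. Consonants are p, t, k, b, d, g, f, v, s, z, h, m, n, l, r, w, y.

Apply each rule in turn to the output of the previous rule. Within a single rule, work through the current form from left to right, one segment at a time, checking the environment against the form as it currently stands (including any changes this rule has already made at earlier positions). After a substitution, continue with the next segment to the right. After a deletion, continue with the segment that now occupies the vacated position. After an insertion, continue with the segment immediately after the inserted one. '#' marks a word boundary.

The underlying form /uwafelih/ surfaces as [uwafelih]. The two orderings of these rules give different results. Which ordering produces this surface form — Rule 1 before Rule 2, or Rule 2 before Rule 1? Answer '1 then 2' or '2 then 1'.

Order 1 then 2:
  1 Medial Vowel Deletion: [uwafelih] → [uwafelh]
  2 Vowel Epenthesis: [uwafelh] → [uwafelih]
  result: [uwafelih]
Order 2 then 1:
  2 Vowel Epenthesis: no change — [uwafelih]
  1 Medial Vowel Deletion: [uwafelih] → [uwafelh]
  result: [uwafelh]

1 then 2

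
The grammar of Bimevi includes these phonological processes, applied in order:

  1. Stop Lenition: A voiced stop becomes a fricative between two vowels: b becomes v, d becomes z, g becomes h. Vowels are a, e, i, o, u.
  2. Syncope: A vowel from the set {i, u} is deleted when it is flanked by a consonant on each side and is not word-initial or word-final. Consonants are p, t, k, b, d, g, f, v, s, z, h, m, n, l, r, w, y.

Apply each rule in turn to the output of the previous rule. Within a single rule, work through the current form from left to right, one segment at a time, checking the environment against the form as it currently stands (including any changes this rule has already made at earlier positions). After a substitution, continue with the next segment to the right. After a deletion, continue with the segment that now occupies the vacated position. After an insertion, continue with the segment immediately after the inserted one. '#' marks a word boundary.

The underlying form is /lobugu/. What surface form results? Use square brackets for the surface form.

[lovhu]

1 Stop Lenition: [lobugu] → [lovuhu]
2 Syncope: [lovuhu] → [lovhu]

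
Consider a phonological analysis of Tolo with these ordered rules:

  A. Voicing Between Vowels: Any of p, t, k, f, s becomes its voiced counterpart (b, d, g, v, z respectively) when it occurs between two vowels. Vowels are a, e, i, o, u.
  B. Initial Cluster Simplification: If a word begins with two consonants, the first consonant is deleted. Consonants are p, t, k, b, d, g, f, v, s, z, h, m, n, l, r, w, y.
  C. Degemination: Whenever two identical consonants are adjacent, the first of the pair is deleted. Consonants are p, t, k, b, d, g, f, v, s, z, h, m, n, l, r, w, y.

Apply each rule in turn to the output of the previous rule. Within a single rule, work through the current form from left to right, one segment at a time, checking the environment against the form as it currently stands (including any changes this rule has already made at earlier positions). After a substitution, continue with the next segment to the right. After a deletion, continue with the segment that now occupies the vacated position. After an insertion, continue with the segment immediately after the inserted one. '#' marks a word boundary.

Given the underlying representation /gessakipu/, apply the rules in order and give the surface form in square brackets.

[gesagibu]

A Voicing Between Vowels: [gessakipu] → [gessagibu]
B Initial Cluster Simplification: no change — [gessagibu]
C Degemination: [gessagibu] → [gesagibu]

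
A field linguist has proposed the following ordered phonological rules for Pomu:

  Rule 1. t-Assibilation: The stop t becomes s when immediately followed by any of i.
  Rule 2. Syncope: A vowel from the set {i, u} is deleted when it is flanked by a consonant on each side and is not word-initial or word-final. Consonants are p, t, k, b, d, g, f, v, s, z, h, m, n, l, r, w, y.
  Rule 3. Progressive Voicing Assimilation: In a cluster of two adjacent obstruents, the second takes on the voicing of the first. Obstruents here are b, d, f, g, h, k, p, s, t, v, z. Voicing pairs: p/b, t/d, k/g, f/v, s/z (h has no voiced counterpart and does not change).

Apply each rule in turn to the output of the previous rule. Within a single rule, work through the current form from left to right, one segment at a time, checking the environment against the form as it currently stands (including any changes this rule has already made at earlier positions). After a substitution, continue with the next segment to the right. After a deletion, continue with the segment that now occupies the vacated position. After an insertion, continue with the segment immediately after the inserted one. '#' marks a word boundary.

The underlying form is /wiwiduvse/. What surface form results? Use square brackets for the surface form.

[wwdvze]

Rule 1 t-Assibilation: no change — [wiwiduvse]
Rule 2 Syncope: [wiwiduvse] → [wwdvse]
Rule 3 Progressive Voicing Assimilation: [wwdvse] → [wwdvze]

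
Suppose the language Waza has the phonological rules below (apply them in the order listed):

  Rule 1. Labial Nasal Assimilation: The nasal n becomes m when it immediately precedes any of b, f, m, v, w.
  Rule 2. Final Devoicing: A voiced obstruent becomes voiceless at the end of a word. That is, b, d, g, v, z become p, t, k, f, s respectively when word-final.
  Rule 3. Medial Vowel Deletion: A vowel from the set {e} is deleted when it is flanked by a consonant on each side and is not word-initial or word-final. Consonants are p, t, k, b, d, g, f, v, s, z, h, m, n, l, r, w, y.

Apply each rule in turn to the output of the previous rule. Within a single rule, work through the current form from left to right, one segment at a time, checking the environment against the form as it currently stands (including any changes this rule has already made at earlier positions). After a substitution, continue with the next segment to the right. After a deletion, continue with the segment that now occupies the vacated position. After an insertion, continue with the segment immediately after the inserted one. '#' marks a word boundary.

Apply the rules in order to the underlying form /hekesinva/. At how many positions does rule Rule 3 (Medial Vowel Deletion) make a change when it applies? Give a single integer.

2

Rule 1 Labial Nasal Assimilation: [hekesinva] → [hekesimva]
Rule 2 Final Devoicing: no change — [hekesimva]
Rule 3 Medial Vowel Deletion: [hekesimva] → [hksimva]
Rule Rule 3 changed 2 position(s).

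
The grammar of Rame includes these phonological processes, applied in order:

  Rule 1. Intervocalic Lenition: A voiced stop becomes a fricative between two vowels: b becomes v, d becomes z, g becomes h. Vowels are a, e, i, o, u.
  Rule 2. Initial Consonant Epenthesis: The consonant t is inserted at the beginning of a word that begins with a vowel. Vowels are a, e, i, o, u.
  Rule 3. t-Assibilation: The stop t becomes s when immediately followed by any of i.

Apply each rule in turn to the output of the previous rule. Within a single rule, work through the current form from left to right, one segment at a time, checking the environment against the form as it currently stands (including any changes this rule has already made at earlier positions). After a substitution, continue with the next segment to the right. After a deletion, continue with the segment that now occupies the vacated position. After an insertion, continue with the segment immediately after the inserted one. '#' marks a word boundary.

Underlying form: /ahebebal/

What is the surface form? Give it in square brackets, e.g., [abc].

Rule 1 Intervocalic Lenition: [ahebebal] → [aheveval]
Rule 2 Initial Consonant Epenthesis: [aheveval] → [taheveval]
Rule 3 t-Assibilation: no change — [taheveval]

[taheveval]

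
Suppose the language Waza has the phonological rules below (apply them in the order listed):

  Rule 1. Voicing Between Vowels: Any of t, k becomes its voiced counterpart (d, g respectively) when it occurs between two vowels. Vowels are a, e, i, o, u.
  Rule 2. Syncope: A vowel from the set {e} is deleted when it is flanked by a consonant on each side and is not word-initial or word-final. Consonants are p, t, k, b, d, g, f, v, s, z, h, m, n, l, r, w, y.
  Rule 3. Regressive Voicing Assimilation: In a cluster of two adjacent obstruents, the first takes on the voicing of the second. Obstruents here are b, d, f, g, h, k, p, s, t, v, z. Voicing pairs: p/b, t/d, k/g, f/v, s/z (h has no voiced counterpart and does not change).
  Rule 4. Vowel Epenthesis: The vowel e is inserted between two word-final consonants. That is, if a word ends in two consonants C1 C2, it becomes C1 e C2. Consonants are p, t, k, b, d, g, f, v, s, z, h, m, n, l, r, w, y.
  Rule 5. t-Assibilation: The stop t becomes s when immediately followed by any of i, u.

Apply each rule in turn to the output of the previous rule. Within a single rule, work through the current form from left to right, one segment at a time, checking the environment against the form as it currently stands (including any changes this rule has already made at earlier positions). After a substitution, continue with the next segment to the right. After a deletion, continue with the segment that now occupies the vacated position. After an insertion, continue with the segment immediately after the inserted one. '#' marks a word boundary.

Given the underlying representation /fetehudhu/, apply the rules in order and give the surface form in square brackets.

[vthuthu]

Rule 1 Voicing Between Vowels: [fetehudhu] → [fedehudhu]
Rule 2 Syncope: [fedehudhu] → [fdhudhu]
Rule 3 Regressive Voicing Assimilation: [fdhudhu] → [vthuthu]
Rule 4 Vowel Epenthesis: no change — [vthuthu]
Rule 5 t-Assibilation: no change — [vthuthu]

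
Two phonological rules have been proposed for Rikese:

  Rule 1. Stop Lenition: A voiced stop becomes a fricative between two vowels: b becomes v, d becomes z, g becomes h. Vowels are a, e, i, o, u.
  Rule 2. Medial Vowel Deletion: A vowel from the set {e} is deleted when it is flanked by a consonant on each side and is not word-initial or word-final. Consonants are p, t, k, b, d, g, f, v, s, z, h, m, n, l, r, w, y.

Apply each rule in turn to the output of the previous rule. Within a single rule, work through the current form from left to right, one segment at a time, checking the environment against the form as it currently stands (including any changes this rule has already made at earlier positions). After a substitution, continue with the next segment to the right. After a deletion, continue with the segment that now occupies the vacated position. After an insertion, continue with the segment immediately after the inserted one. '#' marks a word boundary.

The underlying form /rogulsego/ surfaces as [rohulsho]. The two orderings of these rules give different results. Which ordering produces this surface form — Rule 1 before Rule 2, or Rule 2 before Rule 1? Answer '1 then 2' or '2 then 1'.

1 then 2

Order 1 then 2:
  1 Stop Lenition: [rogulsego] → [rohulseho]
  2 Medial Vowel Deletion: [rohulseho] → [rohulsho]
  result: [rohulsho]
Order 2 then 1:
  2 Medial Vowel Deletion: [rogulsego] → [rogulsgo]
  1 Stop Lenition: [rogulsgo] → [rohulsgo]
  result: [rohulsgo]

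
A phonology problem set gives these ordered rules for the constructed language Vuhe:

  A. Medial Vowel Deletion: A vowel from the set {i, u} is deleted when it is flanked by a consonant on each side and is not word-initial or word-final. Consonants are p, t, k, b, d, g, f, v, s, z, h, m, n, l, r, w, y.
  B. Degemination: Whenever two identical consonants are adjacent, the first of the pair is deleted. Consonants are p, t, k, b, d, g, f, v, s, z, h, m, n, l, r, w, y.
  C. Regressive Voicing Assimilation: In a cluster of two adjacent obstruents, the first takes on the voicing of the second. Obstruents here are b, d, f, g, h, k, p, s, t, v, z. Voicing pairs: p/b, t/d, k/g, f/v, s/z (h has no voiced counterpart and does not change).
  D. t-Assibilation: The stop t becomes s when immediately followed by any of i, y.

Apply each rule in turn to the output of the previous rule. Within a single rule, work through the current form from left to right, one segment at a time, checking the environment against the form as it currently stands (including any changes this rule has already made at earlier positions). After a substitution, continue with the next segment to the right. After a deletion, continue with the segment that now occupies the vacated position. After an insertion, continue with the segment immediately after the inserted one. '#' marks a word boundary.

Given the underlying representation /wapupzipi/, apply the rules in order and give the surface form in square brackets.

[wabspi]

A Medial Vowel Deletion: [wapupzipi] → [wappzpi]
B Degemination: [wappzpi] → [wapzpi]
C Regressive Voicing Assimilation: [wapzpi] → [wabspi]
D t-Assibilation: no change — [wabspi]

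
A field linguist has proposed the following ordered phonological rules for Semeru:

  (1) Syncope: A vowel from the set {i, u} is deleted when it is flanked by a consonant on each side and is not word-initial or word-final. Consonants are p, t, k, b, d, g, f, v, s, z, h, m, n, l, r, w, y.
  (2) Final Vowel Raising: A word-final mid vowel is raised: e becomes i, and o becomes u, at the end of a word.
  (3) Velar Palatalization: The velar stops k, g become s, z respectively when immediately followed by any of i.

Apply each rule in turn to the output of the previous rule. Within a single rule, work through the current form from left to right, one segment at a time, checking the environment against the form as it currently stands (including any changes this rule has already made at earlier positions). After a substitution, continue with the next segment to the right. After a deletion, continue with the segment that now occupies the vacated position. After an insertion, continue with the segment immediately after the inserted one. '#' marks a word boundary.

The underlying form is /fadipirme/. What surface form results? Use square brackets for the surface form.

[fadprmi]

(1) Syncope: [fadipirme] → [fadprme]
(2) Final Vowel Raising: [fadprme] → [fadprmi]
(3) Velar Palatalization: no change — [fadprmi]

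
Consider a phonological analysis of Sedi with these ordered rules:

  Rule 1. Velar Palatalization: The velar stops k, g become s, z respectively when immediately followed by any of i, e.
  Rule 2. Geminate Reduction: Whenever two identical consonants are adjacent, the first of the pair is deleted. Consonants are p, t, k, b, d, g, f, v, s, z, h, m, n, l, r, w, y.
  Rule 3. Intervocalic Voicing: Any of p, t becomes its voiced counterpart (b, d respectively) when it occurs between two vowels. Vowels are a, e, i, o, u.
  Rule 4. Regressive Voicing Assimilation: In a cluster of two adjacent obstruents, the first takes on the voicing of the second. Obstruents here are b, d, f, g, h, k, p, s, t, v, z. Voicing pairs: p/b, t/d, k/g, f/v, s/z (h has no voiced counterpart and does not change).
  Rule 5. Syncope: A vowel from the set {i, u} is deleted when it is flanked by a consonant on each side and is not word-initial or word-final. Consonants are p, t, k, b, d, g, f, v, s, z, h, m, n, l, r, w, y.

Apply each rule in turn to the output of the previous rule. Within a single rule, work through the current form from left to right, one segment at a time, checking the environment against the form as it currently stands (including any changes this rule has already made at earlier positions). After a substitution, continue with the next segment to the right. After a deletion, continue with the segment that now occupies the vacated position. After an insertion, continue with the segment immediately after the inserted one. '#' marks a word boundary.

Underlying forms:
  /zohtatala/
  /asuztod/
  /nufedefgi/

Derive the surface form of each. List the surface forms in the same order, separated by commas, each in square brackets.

[zohtadala], [asstod], [nfedevzi]

/zohtatala/:
  Rule 1 Velar Palatalization: no change — [zohtatala]
  Rule 2 Geminate Reduction: no change — [zohtatala]
  Rule 3 Intervocalic Voicing: [zohtatala] → [zohtadala]
  Rule 4 Regressive Voicing Assimilation: no change — [zohtadala]
  Rule 5 Syncope: no change — [zohtadala]
/asuztod/:
  Rule 1 Velar Palatalization: no change — [asuztod]
  Rule 2 Geminate Reduction: no change — [asuztod]
  Rule 3 Intervocalic Voicing: no change — [asuztod]
  Rule 4 Regressive Voicing Assimilation: [asuztod] → [asustod]
  Rule 5 Syncope: [asustod] → [asstod]
/nufedefgi/:
  Rule 1 Velar Palatalization: [nufedefgi] → [nufedefzi]
  Rule 2 Geminate Reduction: no change — [nufedefzi]
  Rule 3 Intervocalic Voicing: no change — [nufedefzi]
  Rule 4 Regressive Voicing Assimilation: [nufedefzi] → [nufedevzi]
  Rule 5 Syncope: [nufedevzi] → [nfedevzi]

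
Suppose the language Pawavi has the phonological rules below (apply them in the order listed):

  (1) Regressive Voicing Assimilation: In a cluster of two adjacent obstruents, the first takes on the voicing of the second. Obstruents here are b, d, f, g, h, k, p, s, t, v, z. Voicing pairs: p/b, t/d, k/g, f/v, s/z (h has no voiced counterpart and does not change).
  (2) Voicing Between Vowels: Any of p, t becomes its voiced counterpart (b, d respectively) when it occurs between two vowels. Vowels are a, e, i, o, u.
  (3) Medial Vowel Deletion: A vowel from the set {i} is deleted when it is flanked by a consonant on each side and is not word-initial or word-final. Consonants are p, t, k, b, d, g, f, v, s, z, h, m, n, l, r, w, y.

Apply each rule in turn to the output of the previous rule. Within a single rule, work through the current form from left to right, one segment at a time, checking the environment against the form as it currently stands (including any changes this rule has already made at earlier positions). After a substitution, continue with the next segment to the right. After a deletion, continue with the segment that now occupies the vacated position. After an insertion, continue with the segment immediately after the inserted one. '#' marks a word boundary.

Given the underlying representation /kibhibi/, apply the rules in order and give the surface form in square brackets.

[kphbi]

(1) Regressive Voicing Assimilation: [kibhibi] → [kiphibi]
(2) Voicing Between Vowels: no change — [kiphibi]
(3) Medial Vowel Deletion: [kiphibi] → [kphbi]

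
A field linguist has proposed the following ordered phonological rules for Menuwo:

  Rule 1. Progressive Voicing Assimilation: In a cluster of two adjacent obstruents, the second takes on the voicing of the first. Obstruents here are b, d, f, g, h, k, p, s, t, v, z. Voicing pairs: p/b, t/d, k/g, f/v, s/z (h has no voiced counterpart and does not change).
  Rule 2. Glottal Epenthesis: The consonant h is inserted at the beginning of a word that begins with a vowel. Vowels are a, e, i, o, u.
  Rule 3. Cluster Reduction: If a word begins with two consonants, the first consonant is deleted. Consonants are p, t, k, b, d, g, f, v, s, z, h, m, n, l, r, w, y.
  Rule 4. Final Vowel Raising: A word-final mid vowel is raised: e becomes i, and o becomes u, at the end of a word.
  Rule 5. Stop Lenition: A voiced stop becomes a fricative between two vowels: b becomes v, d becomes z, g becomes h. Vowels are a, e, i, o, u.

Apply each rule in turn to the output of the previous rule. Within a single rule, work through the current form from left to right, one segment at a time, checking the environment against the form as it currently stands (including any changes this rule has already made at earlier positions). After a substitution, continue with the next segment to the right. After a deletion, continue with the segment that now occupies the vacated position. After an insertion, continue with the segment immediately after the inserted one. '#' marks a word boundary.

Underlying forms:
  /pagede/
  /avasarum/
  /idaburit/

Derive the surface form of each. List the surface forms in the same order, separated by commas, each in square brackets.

/pagede/:
  Rule 1 Progressive Voicing Assimilation: no change — [pagede]
  Rule 2 Glottal Epenthesis: no change — [pagede]
  Rule 3 Cluster Reduction: no change — [pagede]
  Rule 4 Final Vowel Raising: [pagede] → [pagedi]
  Rule 5 Stop Lenition: [pagedi] → [pahezi]
/avasarum/:
  Rule 1 Progressive Voicing Assimilation: no change — [avasarum]
  Rule 2 Glottal Epenthesis: [avasarum] → [havasarum]
  Rule 3 Cluster Reduction: no change — [havasarum]
  Rule 4 Final Vowel Raising: no change — [havasarum]
  Rule 5 Stop Lenition: no change — [havasarum]
/idaburit/:
  Rule 1 Progressive Voicing Assimilation: no change — [idaburit]
  Rule 2 Glottal Epenthesis: [idaburit] → [hidaburit]
  Rule 3 Cluster Reduction: no change — [hidaburit]
  Rule 4 Final Vowel Raising: no change — [hidaburit]
  Rule 5 Stop Lenition: [hidaburit] → [hizavurit]

[pahezi], [havasarum], [hizavurit]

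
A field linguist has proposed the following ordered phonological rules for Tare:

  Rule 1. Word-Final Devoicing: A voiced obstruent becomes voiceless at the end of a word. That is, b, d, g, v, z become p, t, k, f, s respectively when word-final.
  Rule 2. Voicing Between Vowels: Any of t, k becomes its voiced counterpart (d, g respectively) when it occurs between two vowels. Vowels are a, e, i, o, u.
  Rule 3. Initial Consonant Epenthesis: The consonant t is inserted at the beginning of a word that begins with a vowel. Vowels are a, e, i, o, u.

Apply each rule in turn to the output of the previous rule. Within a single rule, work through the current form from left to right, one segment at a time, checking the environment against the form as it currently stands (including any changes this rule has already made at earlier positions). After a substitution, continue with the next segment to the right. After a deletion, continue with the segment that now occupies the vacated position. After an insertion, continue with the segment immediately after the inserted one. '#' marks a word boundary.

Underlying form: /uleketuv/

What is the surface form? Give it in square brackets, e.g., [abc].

Rule 1 Word-Final Devoicing: [uleketuv] → [uleketuf]
Rule 2 Voicing Between Vowels: [uleketuf] → [ulegeduf]
Rule 3 Initial Consonant Epenthesis: [ulegeduf] → [tulegeduf]

[tulegeduf]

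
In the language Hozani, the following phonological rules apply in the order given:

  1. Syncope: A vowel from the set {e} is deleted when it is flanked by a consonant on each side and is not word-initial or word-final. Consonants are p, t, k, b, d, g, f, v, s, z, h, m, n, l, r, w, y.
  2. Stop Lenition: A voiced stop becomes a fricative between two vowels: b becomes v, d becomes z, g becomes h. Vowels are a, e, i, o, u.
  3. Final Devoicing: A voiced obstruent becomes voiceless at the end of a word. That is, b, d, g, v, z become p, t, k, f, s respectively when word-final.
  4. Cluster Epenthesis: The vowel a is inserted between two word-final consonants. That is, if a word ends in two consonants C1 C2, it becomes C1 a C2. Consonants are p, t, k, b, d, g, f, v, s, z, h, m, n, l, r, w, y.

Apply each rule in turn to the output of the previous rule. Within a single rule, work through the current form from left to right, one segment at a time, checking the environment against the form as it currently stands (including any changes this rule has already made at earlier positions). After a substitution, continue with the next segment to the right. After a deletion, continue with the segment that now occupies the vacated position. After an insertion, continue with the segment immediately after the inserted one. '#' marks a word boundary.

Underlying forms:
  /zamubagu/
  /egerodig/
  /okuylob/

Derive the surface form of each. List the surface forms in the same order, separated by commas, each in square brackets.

/zamubagu/:
  1 Syncope: no change — [zamubagu]
  2 Stop Lenition: [zamubagu] → [zamuvahu]
  3 Final Devoicing: no change — [zamuvahu]
  4 Cluster Epenthesis: no change — [zamuvahu]
/egerodig/:
  1 Syncope: [egerodig] → [egrodig]
  2 Stop Lenition: [egrodig] → [egrozig]
  3 Final Devoicing: [egrozig] → [egrozik]
  4 Cluster Epenthesis: no change — [egrozik]
/okuylob/:
  1 Syncope: no change — [okuylob]
  2 Stop Lenition: no change — [okuylob]
  3 Final Devoicing: [okuylob] → [okuylop]
  4 Cluster Epenthesis: no change — [okuylop]

[zamuvahu], [egrozik], [okuylop]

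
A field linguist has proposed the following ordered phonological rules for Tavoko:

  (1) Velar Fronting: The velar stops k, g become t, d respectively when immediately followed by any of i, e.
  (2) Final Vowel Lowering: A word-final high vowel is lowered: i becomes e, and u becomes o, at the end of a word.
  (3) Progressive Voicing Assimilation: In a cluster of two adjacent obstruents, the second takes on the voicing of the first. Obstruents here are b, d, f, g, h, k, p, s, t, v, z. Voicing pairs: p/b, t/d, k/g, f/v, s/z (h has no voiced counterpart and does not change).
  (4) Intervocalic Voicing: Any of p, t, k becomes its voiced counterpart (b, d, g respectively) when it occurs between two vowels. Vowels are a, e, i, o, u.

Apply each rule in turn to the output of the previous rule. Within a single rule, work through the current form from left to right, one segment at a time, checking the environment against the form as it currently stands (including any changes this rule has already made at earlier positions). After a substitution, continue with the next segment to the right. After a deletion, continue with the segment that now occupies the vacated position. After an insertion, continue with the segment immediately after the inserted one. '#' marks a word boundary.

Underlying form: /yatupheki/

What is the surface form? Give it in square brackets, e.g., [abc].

[yaduphede]

(1) Velar Fronting: [yatupheki] → [yatupheti]
(2) Final Vowel Lowering: [yatupheti] → [yatuphete]
(3) Progressive Voicing Assimilation: no change — [yatuphete]
(4) Intervocalic Voicing: [yatuphete] → [yaduphede]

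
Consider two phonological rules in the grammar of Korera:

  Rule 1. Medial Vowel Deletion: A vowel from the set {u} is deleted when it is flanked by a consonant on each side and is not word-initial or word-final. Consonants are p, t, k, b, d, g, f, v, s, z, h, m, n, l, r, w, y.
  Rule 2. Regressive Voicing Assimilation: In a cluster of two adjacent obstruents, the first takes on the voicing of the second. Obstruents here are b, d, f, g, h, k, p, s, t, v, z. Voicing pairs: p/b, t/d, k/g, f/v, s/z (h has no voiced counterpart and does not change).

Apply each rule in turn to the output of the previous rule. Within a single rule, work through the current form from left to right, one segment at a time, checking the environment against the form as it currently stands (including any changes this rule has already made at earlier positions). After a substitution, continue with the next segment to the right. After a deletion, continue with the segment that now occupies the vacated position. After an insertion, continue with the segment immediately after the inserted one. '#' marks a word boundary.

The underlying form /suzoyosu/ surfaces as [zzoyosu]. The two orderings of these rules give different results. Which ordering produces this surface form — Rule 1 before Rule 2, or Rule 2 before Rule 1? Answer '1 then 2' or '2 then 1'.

1 then 2

Order 1 then 2:
  1 Medial Vowel Deletion: [suzoyosu] → [szoyosu]
  2 Regressive Voicing Assimilation: [szoyosu] → [zzoyosu]
  result: [zzoyosu]
Order 2 then 1:
  2 Regressive Voicing Assimilation: no change — [suzoyosu]
  1 Medial Vowel Deletion: [suzoyosu] → [szoyosu]
  result: [szoyosu]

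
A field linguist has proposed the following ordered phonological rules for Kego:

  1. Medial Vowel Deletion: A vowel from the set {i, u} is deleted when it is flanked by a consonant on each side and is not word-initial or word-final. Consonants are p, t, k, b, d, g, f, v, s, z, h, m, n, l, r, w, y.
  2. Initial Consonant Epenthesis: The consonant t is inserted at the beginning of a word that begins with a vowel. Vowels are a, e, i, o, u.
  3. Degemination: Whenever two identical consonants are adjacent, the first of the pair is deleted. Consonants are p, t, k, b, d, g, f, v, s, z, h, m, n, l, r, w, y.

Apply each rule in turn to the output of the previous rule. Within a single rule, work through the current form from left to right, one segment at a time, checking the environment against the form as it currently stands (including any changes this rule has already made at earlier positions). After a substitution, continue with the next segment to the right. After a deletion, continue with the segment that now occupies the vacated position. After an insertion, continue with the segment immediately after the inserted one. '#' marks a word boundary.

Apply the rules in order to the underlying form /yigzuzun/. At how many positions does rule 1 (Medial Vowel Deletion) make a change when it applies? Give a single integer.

1 Medial Vowel Deletion: [yigzuzun] → [ygzzn]
2 Initial Consonant Epenthesis: no change — [ygzzn]
3 Degemination: [ygzzn] → [ygzn]
Rule 1 changed 3 position(s).

3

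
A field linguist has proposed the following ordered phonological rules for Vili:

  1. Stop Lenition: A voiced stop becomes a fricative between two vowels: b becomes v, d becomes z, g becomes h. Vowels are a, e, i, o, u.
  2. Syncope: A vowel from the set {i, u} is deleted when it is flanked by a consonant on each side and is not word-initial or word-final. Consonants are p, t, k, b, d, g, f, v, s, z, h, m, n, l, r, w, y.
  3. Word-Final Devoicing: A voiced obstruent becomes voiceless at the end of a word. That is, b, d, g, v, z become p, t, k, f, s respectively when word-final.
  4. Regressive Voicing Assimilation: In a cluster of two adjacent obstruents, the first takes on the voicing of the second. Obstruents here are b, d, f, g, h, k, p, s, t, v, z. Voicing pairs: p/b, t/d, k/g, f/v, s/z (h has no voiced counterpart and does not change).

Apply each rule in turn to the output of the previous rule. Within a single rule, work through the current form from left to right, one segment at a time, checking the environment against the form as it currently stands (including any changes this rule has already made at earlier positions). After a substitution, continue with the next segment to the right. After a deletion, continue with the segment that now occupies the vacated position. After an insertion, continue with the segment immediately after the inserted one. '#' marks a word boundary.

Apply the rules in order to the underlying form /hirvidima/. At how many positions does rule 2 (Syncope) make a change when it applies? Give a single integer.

1 Stop Lenition: [hirvidima] → [hirvizima]
2 Syncope: [hirvizima] → [hrvzma]
3 Word-Final Devoicing: no change — [hrvzma]
4 Regressive Voicing Assimilation: no change — [hrvzma]
Rule 2 changed 3 position(s).

3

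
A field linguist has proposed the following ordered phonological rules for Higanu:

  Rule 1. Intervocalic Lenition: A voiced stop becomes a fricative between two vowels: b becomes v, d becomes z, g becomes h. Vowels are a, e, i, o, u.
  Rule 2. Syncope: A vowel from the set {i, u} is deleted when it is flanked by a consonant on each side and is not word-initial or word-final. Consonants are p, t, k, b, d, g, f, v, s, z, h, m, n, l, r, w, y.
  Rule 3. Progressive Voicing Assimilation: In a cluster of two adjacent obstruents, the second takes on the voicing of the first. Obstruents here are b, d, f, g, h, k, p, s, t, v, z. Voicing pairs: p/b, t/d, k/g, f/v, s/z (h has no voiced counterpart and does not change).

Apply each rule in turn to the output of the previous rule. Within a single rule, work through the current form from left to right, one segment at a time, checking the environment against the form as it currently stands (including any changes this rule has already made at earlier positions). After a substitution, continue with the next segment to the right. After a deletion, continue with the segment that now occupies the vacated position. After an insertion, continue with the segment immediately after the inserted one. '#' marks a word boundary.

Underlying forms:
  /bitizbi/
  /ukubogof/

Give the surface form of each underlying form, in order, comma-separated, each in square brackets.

[bdzbi], [ukfohof]

/bitizbi/:
  Rule 1 Intervocalic Lenition: no change — [bitizbi]
  Rule 2 Syncope: [bitizbi] → [btzbi]
  Rule 3 Progressive Voicing Assimilation: [btzbi] → [bdzbi]
/ukubogof/:
  Rule 1 Intervocalic Lenition: [ukubogof] → [ukuvohof]
  Rule 2 Syncope: [ukuvohof] → [ukvohof]
  Rule 3 Progressive Voicing Assimilation: [ukvohof] → [ukfohof]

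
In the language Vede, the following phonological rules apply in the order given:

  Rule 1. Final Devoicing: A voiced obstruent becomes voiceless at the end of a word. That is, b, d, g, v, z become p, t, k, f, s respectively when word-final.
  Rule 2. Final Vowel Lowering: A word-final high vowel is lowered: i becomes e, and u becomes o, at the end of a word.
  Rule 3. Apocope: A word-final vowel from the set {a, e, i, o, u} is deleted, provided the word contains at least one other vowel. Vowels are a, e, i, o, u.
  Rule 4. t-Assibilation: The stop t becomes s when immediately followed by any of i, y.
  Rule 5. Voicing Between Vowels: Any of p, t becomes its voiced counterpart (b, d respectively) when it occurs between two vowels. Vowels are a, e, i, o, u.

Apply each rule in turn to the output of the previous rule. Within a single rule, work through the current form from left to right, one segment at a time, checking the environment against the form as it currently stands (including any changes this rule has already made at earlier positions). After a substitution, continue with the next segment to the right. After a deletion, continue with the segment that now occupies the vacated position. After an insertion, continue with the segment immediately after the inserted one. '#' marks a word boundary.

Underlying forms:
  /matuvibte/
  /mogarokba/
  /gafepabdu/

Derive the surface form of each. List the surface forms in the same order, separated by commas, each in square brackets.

[maduvibt], [mogarokb], [gafebabd]

/matuvibte/:
  Rule 1 Final Devoicing: no change — [matuvibte]
  Rule 2 Final Vowel Lowering: no change — [matuvibte]
  Rule 3 Apocope: [matuvibte] → [matuvibt]
  Rule 4 t-Assibilation: no change — [matuvibt]
  Rule 5 Voicing Between Vowels: [matuvibt] → [maduvibt]
/mogarokba/:
  Rule 1 Final Devoicing: no change — [mogarokba]
  Rule 2 Final Vowel Lowering: no change — [mogarokba]
  Rule 3 Apocope: [mogarokba] → [mogarokb]
  Rule 4 t-Assibilation: no change — [mogarokb]
  Rule 5 Voicing Between Vowels: no change — [mogarokb]
/gafepabdu/:
  Rule 1 Final Devoicing: no change — [gafepabdu]
  Rule 2 Final Vowel Lowering: [gafepabdu] → [gafepabdo]
  Rule 3 Apocope: [gafepabdo] → [gafepabd]
  Rule 4 t-Assibilation: no change — [gafepabd]
  Rule 5 Voicing Between Vowels: [gafepabd] → [gafebabd]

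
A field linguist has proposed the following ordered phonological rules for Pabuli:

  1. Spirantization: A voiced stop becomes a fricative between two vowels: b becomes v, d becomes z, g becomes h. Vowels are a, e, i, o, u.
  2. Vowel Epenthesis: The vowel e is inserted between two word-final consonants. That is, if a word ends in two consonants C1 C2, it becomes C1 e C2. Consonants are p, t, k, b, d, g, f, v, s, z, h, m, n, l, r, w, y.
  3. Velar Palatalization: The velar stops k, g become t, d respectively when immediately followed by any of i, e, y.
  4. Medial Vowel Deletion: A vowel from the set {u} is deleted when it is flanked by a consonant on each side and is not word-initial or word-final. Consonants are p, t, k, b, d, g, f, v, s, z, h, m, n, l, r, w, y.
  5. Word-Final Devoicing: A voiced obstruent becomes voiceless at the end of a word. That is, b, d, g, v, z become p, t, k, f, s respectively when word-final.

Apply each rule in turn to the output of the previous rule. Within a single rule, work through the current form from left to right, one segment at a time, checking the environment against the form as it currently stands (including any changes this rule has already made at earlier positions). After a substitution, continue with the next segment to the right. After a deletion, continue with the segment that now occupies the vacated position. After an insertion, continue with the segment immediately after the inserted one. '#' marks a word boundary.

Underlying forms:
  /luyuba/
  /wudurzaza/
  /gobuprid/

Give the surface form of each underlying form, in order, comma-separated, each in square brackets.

[lyva], [wzrzaza], [govprit]

/luyuba/:
  1 Spirantization: [luyuba] → [luyuva]
  2 Vowel Epenthesis: no change — [luyuva]
  3 Velar Palatalization: no change — [luyuva]
  4 Medial Vowel Deletion: [luyuva] → [lyva]
  5 Word-Final Devoicing: no change — [lyva]
/wudurzaza/:
  1 Spirantization: [wudurzaza] → [wuzurzaza]
  2 Vowel Epenthesis: no change — [wuzurzaza]
  3 Velar Palatalization: no change — [wuzurzaza]
  4 Medial Vowel Deletion: [wuzurzaza] → [wzrzaza]
  5 Word-Final Devoicing: no change — [wzrzaza]
/gobuprid/:
  1 Spirantization: [gobuprid] → [govuprid]
  2 Vowel Epenthesis: no change — [govuprid]
  3 Velar Palatalization: no change — [govuprid]
  4 Medial Vowel Deletion: [govuprid] → [govprid]
  5 Word-Final Devoicing: [govprid] → [govprit]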